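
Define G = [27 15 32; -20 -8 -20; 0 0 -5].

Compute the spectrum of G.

-5, 7, 12

The characteristic polynomial is p(s) = det(sI - G).
Cofactor expansion gives p(s) = s^3 - 14s^2 - 11s + 420.
Rational-root test: s = 7 gives p(7) = 0.
Dividing by (s - 7) leaves s^2 - 7s - 60.
The quadratic factors as (s + 5)·(s - 12).
Eigenvalues: -5, 7, 12.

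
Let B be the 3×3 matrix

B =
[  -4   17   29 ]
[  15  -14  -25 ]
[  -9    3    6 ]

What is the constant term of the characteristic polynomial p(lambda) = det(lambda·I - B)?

18

p(0) = det(0·I − B) = det(−B) = (−1)^3·det(B).
det(B) = -18, so p(0) = 18.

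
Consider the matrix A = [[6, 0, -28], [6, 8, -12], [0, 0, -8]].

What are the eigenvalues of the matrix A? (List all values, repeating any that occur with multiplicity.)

-8, 6, 8

The characteristic polynomial is p(lambda) = det(lambda·I - A).
Cofactor expansion gives p(lambda) = lambda^3 - 6·lambda^2 - 64·lambda + 384.
Rational-root test: lambda = -8 gives p(-8) = 0.
Dividing by (lambda + 8) leaves lambda^2 - 14·lambda + 48.
The quadratic factors as (lambda - 6)·(lambda - 8).
Eigenvalues: -8, 6, 8.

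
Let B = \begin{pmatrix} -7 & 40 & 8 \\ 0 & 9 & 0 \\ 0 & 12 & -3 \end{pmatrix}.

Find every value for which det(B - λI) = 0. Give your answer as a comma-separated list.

-7, -3, 9

Compute the characteristic polynomial p(t) = det(tI - B).
Expanding along the first row, p(t) = t^3 + t^2 - 69t - 189.
Since p(-7) = 0, t = -7 is a root.
Dividing by (t + 7) leaves t^2 - 6t - 27.
The quadratic factors as (t + 3)·(t - 9).
Eigenvalues: -7, -3, 9.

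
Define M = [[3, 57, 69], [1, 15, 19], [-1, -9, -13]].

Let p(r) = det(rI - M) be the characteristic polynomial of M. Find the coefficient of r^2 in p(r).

-5

The coefficient of r^2 of det(rI - M) is −trace(M).
trace(M) = (3) + (15) + (-13) = 5, so the coefficient is -5.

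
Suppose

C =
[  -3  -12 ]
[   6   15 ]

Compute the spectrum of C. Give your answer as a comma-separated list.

3, 9

det(C - tI) = (-3 - t)(15 - t) - (-12)·(6) = t^2 - 12t + 27.
This factors as (t - 3)·(t - 9) = 0.
Eigenvalues: 3, 9.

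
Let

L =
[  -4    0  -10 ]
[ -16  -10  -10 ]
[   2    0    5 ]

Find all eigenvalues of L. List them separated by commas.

Set up det(lambda·I - L) = 0.
Expanding along the first row, p(lambda) = lambda^3 + 9·lambda^2 - 10·lambda.
Since p(1) = 0, lambda = 1 is a root.
Factor out (lambda - 1): p(lambda) = (lambda - 1)·(lambda^2 + 10·lambda).
The quadratic factors as (lambda + 10)·lambda.
Eigenvalues: -10, 0, 1.

-10, 0, 1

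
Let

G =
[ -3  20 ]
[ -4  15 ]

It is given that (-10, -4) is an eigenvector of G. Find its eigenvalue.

5

Compute Gv: G·(-10, -4) = (-50, -20).
Since Gv = λv, compare component 1: -50 = λ·-10, so λ = 5.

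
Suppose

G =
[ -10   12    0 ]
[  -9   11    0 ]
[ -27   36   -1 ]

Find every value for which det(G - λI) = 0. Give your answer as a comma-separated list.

-1, -1, 2

Compute the characteristic polynomial p(λ) = det(λI - G).
Expanding along the first row, p(λ) = λ^3 - 3λ - 2.
Since p(-1) = 0, λ = -1 is a root.
Dividing by (λ + 1) leaves λ^2 - λ - 2.
The quadratic factors as (λ + 1)·(λ - 2).
Eigenvalues: -1, -1, 2.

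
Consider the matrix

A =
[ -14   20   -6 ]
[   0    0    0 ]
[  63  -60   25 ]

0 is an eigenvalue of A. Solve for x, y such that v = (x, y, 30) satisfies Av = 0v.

We need (A)v = 0.
A = [[-14, 20, -6], [0, 0, 0], [63, -60, 25]].
Row 1: (-14)·x + (20)·y + (-6)·30 = 0
Row 2: (0)·x + (0)·y + (0)·30 = 0
Row 3: (63)·x + (-60)·y + (25)·30 = 0
Solving gives x = -10, y = 2.
Check: A·(-10, 2, 30) = (0, 0, 0) = 0·(-10, 2, 30).

-10, 2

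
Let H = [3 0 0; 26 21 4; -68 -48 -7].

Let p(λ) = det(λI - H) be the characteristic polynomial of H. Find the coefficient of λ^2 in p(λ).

The coefficient of λ^2 of det(λI - H) is −trace(H).
trace(H) = (3) + (21) + (-7) = 17, so the coefficient is -17.

-17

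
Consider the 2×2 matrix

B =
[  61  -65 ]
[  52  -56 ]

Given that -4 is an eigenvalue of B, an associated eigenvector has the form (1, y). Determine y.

We need (B + 4I)v = 0.
B + 4I = [[65, -65], [52, -52]].
Row 1: (65)·1 + (-65)·y = 0
Row 2: (52)·1 + (-52)·y = 0
Solving gives y = 1.
Check: B·(1, 1) = (-4, -4) = -4·(1, 1).

1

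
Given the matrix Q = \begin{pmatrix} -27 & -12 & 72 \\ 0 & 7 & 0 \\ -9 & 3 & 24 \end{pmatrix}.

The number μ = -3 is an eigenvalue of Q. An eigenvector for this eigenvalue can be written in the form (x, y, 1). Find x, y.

We need (Q + 3I)v = 0.
Q + 3I = [[-24, -12, 72], [0, 10, 0], [-9, 3, 27]].
Row 1: (-24)·x + (-12)·y + (72)·1 = 0
Row 2: (0)·x + (10)·y + (0)·1 = 0
Row 3: (-9)·x + (3)·y + (27)·1 = 0
Solving gives x = 3, y = 0.
Check: Q·(3, 0, 1) = (-9, 0, -3) = -3·(3, 0, 1).

3, 0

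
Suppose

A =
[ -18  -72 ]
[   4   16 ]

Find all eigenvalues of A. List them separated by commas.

det(A - tI) = (-18 - t)(16 - t) - (-72)·(4) = t^2 + 2t.
This factors as (t + 2)·t = 0.
Eigenvalues: -2, 0.

-2, 0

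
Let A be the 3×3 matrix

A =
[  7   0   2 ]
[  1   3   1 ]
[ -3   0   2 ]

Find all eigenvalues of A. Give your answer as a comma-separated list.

The characteristic polynomial is p(lambda) = det(lambda·I - A).
Expanding along the first row, p(lambda) = lambda^3 - 12·lambda^2 + 47·lambda - 60.
Rational-root test: lambda = 3 gives p(3) = 0.
Factor out (lambda - 3): p(lambda) = (lambda - 3)·(lambda^2 - 9·lambda + 20).
The quadratic factors as (lambda - 4)·(lambda - 5).
Eigenvalues: 3, 4, 5.

3, 4, 5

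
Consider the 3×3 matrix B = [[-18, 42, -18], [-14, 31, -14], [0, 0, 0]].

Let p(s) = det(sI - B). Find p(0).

0

p(0) = det(0·I − B) = det(−B) = (−1)^3·det(B).
det(B) = 0, so p(0) = 0.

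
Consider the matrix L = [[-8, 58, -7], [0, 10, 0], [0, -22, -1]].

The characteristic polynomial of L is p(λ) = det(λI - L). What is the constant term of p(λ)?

p(λ) = λ^3 - λ^2 - 82λ - 80.
The constant term is -80.

-80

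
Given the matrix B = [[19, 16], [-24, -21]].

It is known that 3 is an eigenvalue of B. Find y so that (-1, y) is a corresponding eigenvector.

We need (B - 3I)v = 0.
B - 3I = [[16, 16], [-24, -24]].
Row 1: (16)·-1 + (16)·y = 0
Row 2: (-24)·-1 + (-24)·y = 0
Solving gives y = 1.
Check: B·(-1, 1) = (-3, 3) = 3·(-1, 1).

1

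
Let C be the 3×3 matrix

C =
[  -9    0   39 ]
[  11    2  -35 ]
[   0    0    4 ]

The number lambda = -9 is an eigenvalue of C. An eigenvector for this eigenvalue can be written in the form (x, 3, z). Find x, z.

-3, 0

We need (C + 9I)v = 0.
C + 9I = [[0, 0, 39], [11, 11, -35], [0, 0, 13]].
Row 1: (0)·x + (0)·3 + (39)·z = 0
Row 2: (11)·x + (11)·3 + (-35)·z = 0
Row 3: (0)·x + (0)·3 + (13)·z = 0
Solving gives x = -3, z = 0.
Check: C·(-3, 3, 0) = (27, -27, 0) = -9·(-3, 3, 0).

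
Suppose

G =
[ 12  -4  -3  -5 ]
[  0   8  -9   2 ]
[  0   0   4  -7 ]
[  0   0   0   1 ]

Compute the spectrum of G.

1, 4, 8, 12

G is upper triangular, so its eigenvalues are the diagonal entries.
Diagonal: 12, 8, 4, 1.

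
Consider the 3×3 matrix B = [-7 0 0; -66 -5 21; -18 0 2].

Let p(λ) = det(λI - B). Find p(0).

-70

p(0) = det(0·I − B) = det(−B) = (−1)^3·det(B).
det(B) = 70, so p(0) = -70.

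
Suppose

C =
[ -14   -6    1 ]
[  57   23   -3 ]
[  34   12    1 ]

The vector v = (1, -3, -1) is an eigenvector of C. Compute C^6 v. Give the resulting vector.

First find the eigenvalue: Cv = (3, -9, -3) = 3·(1, -3, -1), so λ = 3.
Then C^6 v = λ^6·v = 3^6·(1, -3, -1) = 729·(1, -3, -1) = (729, -2187, -729).

(729, -2187, -729)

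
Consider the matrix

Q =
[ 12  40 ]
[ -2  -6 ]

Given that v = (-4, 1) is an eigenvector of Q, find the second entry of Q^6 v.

64

First find the eigenvalue: Qv = (-8, 2) = 2·(-4, 1), so λ = 2.
Then Q^6 v = λ^6·v = 2^6·(-4, 1) = 64·(-4, 1) = (-256, 64).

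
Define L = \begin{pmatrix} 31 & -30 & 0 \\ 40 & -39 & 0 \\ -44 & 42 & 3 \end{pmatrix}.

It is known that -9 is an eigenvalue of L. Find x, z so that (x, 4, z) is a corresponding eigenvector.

3, -3

We need (L + 9I)v = 0.
L + 9I = [[40, -30, 0], [40, -30, 0], [-44, 42, 12]].
Row 1: (40)·x + (-30)·4 + (0)·z = 0
Row 2: (40)·x + (-30)·4 + (0)·z = 0
Row 3: (-44)·x + (42)·4 + (12)·z = 0
Solving gives x = 3, z = -3.
Check: L·(3, 4, -3) = (-27, -36, 27) = -9·(3, 4, -3).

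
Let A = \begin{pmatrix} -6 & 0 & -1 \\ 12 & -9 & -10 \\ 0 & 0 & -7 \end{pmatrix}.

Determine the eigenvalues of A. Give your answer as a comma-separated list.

Set up det(sI - A) = 0.
Expanding along the first row, p(s) = s^3 + 22s^2 + 159s + 378.
Since p(-6) = 0, s = -6 is a root.
Factor out (s + 6): p(s) = (s + 6)·(s^2 + 16s + 63).
The quadratic factors as (s + 9)·(s + 7).
Eigenvalues: -9, -7, -6.

-9, -7, -6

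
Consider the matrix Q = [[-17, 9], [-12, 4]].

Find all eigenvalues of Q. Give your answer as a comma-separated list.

det(Q - λI) = (-17 - λ)(4 - λ) - (9)·(-12) = λ^2 + 13λ + 40.
This factors as (λ + 8)·(λ + 5) = 0.
Eigenvalues: -8, -5.

-8, -5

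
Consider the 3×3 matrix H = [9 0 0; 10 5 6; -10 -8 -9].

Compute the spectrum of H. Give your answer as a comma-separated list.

-3, -1, 9

Compute the characteristic polynomial p(μ) = det(μI - H).
Cofactor expansion gives p(μ) = μ^3 - 5μ^2 - 33μ - 27.
Since p(-3) = 0, μ = -3 is a root.
Factor out (μ + 3): p(μ) = (μ + 3)·(μ^2 - 8μ - 9).
The quadratic factors as (μ + 1)·(μ - 9).
Eigenvalues: -3, -1, 9.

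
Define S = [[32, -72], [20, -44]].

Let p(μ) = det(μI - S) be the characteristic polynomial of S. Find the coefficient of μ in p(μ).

The coefficient of μ of det(μI - S) is −trace(S).
trace(S) = (32) + (-44) = -12, so the coefficient is 12.

12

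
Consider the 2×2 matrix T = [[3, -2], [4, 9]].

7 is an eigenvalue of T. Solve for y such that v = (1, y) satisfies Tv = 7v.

We need (T - 7I)v = 0.
T - 7I = [[-4, -2], [4, 2]].
Row 1: (-4)·1 + (-2)·y = 0
Row 2: (4)·1 + (2)·y = 0
Solving gives y = -2.
Check: T·(1, -2) = (7, -14) = 7·(1, -2).

-2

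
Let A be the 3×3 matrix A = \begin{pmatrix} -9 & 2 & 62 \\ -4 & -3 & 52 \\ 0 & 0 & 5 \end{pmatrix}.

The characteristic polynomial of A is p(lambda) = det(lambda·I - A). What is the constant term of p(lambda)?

p(lambda) = lambda^3 + 7·lambda^2 - 25·lambda - 175.
The constant term is -175.

-175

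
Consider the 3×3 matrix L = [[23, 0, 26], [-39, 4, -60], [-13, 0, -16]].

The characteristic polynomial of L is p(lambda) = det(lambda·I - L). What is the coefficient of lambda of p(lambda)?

-2

p(lambda) = lambda^3 - 11·lambda^2 - 2·lambda + 120.
The coefficient of lambda is -2.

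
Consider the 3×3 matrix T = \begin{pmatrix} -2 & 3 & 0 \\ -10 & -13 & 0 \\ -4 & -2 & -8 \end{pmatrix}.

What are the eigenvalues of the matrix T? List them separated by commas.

-8, -8, -7

Set up det(rI - T) = 0.
Expanding the 3×3 determinant: p(r) = r^3 + 23r^2 + 176r + 448.
Rational-root test: r = -7 gives p(-7) = 0.
Dividing by (r + 7) leaves r^2 + 16r + 64.
The quadratic factor is (r + 8)^2.
Eigenvalues: -8, -8, -7.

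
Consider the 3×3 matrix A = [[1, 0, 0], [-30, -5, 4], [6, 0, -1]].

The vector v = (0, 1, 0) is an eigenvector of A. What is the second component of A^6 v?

15625

First find the eigenvalue: Av = (0, -5, 0) = -5·(0, 1, 0), so λ = -5.
Then A^6 v = λ^6·v = (-5)^6·(0, 1, 0) = 15625·(0, 1, 0) = (0, 15625, 0).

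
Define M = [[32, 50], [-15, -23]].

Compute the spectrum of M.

det(M - μI) = (32 - μ)(-23 - μ) - (50)·(-15) = μ^2 - 9μ + 14.
This factors as (μ - 2)·(μ - 7) = 0.
Eigenvalues: 2, 7.

2, 7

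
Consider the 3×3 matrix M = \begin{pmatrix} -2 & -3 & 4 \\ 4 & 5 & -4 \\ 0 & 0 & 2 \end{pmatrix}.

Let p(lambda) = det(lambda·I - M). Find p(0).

-4

p(0) = det(0·I − M) = det(−M) = (−1)^3·det(M).
det(M) = 4, so p(0) = -4.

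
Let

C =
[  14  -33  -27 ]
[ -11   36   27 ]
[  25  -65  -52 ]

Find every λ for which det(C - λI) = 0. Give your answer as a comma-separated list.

Set up det(lambda·I - C) = 0.
Cofactor expansion gives p(lambda) = lambda^3 + 2·lambda^2 - 29·lambda + 42.
Rational-root test: lambda = 2 gives p(2) = 0.
Factor out (lambda - 2): p(lambda) = (lambda - 2)·(lambda^2 + 4·lambda - 21).
The quadratic factors as (lambda + 7)·(lambda - 3).
Eigenvalues: -7, 2, 3.

-7, 2, 3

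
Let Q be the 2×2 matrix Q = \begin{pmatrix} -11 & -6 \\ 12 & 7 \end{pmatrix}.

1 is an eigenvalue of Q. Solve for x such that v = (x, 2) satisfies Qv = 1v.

-1

We need (Q - 1I)v = 0.
Q - 1I = [[-12, -6], [12, 6]].
Row 1: (-12)·x + (-6)·2 = 0
Row 2: (12)·x + (6)·2 = 0
Solving gives x = -1.
Check: Q·(-1, 2) = (-1, 2) = 1·(-1, 2).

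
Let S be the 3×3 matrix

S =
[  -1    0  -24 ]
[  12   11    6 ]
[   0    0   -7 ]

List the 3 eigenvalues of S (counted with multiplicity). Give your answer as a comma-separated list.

Set up det(tI - S) = 0.
Cofactor expansion gives p(t) = t^3 - 3t^2 - 81t - 77.
Try t = -7: p(-7) = 0, so -7 is a root.
Factor out (t + 7): p(t) = (t + 7)·(t^2 - 10t - 11).
The quadratic factors as (t + 1)·(t - 11).
Eigenvalues: -7, -1, 11.

-7, -1, 11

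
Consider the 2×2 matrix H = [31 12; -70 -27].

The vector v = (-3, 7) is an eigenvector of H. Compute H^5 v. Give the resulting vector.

First find the eigenvalue: Hv = (-9, 21) = 3·(-3, 7), so λ = 3.
Then H^5 v = λ^5·v = 3^5·(-3, 7) = 243·(-3, 7) = (-729, 1701).

(-729, 1701)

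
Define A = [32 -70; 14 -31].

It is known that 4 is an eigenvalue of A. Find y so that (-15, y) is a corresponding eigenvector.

-6

We need (A - 4I)v = 0.
A - 4I = [[28, -70], [14, -35]].
Row 1: (28)·-15 + (-70)·y = 0
Row 2: (14)·-15 + (-35)·y = 0
Solving gives y = -6.
Check: A·(-15, -6) = (-60, -24) = 4·(-15, -6).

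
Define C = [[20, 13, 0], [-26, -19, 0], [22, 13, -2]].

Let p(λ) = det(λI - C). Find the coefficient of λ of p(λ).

-44

p(λ) = λ^3 + λ^2 - 44λ - 84.
The coefficient of λ is -44.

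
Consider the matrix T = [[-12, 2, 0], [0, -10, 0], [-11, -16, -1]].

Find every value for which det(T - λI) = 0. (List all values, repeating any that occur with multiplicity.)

The characteristic polynomial is p(s) = det(sI - T).
Expanding along the first row, p(s) = s^3 + 23s^2 + 142s + 120.
Rational-root test: s = -12 gives p(-12) = 0.
Dividing by (s + 12) leaves s^2 + 11s + 10.
The quadratic factors as (s + 10)·(s + 1).
Eigenvalues: -12, -10, -1.

-12, -10, -1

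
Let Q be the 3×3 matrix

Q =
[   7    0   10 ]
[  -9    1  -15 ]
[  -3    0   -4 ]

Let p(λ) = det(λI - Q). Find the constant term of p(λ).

-2

p(λ) = λ^3 - 4λ^2 + 5λ - 2.
The constant term is -2.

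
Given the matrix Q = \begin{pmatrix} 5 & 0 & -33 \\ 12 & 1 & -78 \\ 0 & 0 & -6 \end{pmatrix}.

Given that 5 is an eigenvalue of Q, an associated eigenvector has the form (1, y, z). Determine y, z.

We need (Q - 5I)v = 0.
Q - 5I = [[0, 0, -33], [12, -4, -78], [0, 0, -11]].
Row 1: (0)·1 + (0)·y + (-33)·z = 0
Row 2: (12)·1 + (-4)·y + (-78)·z = 0
Row 3: (0)·1 + (0)·y + (-11)·z = 0
Solving gives y = 3, z = 0.
Check: Q·(1, 3, 0) = (5, 15, 0) = 5·(1, 3, 0).

3, 0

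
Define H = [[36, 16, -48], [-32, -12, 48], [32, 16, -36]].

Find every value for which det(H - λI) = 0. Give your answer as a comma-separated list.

-12, -4, 4

The characteristic polynomial is p(μ) = det(μI - H).
Expanding along the first row, p(μ) = μ^3 + 12μ^2 - 16μ - 192.
Since p(-4) = 0, μ = -4 is a root.
Dividing by (μ + 4) leaves μ^2 + 8μ - 48.
The quadratic factors as (μ + 12)·(μ - 4).
Eigenvalues: -12, -4, 4.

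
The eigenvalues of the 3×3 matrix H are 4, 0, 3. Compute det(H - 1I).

-6

If H has eigenvalues 4, 0, 3, then H - 1I has eigenvalues 3, -1, 2.
det(H - 1I) = (3) · (-1) · (2) = -6.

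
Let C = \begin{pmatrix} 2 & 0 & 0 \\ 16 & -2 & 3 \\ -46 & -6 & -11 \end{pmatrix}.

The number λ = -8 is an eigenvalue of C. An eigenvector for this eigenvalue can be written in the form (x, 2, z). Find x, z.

We need (C + 8I)v = 0.
C + 8I = [[10, 0, 0], [16, 6, 3], [-46, -6, -3]].
Row 1: (10)·x + (0)·2 + (0)·z = 0
Row 2: (16)·x + (6)·2 + (3)·z = 0
Row 3: (-46)·x + (-6)·2 + (-3)·z = 0
Solving gives x = 0, z = -4.
Check: C·(0, 2, -4) = (0, -16, 32) = -8·(0, 2, -4).

0, -4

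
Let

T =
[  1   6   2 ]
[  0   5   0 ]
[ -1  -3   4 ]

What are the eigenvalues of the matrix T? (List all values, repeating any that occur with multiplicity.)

Set up det(λI - T) = 0.
Expanding the 3×3 determinant: p(λ) = λ^3 - 10λ^2 + 31λ - 30.
Try λ = 3: p(3) = 0, so 3 is a root.
Factor out (λ - 3): p(λ) = (λ - 3)·(λ^2 - 7λ + 10).
The quadratic factors as (λ - 2)·(λ - 5).
Eigenvalues: 2, 3, 5.

2, 3, 5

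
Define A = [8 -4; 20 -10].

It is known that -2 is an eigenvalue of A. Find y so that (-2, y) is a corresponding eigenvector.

-5

We need (A + 2I)v = 0.
A + 2I = [[10, -4], [20, -8]].
Row 1: (10)·-2 + (-4)·y = 0
Row 2: (20)·-2 + (-8)·y = 0
Solving gives y = -5.
Check: A·(-2, -5) = (4, 10) = -2·(-2, -5).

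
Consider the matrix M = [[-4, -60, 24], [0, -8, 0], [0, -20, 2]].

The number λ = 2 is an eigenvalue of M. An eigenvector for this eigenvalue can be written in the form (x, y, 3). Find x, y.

We need (M - 2I)v = 0.
M - 2I = [[-6, -60, 24], [0, -10, 0], [0, -20, 0]].
Row 1: (-6)·x + (-60)·y + (24)·3 = 0
Row 2: (0)·x + (-10)·y + (0)·3 = 0
Row 3: (0)·x + (-20)·y + (0)·3 = 0
Solving gives x = 12, y = 0.
Check: M·(12, 0, 3) = (24, 0, 6) = 2·(12, 0, 3).

12, 0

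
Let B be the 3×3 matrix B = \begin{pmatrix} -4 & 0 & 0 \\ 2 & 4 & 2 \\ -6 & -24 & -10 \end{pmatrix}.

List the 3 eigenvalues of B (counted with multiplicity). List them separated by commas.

-4, -4, -2

Set up det(μI - B) = 0.
Expanding the 3×3 determinant: p(μ) = μ^3 + 10μ^2 + 32μ + 32.
Try μ = -4: p(-4) = 0, so -4 is a root.
Factor out (μ + 4): p(μ) = (μ + 4)·(μ^2 + 6μ + 8).
The quadratic factors as (μ + 4)·(μ + 2).
Eigenvalues: -4, -4, -2.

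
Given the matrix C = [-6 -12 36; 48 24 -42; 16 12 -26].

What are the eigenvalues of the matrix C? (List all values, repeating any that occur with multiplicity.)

-12, -6, 10

Compute the characteristic polynomial p(μ) = det(μI - C).
Cofactor expansion gives p(μ) = μ^3 + 8μ^2 - 108μ - 720.
Since p(10) = 0, μ = 10 is a root.
Factor out (μ - 10): p(μ) = (μ - 10)·(μ^2 + 18μ + 72).
The quadratic factors as (μ + 12)·(μ + 6).
Eigenvalues: -12, -6, 10.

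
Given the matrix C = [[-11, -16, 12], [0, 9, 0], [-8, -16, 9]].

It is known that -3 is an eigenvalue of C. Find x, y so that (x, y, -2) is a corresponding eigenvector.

We need (C + 3I)v = 0.
C + 3I = [[-8, -16, 12], [0, 12, 0], [-8, -16, 12]].
Row 1: (-8)·x + (-16)·y + (12)·-2 = 0
Row 2: (0)·x + (12)·y + (0)·-2 = 0
Row 3: (-8)·x + (-16)·y + (12)·-2 = 0
Solving gives x = -3, y = 0.
Check: C·(-3, 0, -2) = (9, 0, 6) = -3·(-3, 0, -2).

-3, 0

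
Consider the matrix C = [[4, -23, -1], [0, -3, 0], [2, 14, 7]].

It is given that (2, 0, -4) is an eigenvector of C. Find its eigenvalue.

6

Compute Cv: C·(2, 0, -4) = (12, 0, -24).
Since Cv = λv, compare component 1: 12 = λ·2, so λ = 6.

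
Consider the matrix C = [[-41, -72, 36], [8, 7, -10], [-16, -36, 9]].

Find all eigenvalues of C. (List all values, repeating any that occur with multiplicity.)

-11, -9, -5

Compute the characteristic polynomial p(λ) = det(λI - C).
Expanding the 3×3 determinant: p(λ) = λ^3 + 25λ^2 + 199λ + 495.
Try λ = -5: p(-5) = 0, so -5 is a root.
Factor out (λ + 5): p(λ) = (λ + 5)·(λ^2 + 20λ + 99).
The quadratic factors as (λ + 11)·(λ + 9).
Eigenvalues: -11, -9, -5.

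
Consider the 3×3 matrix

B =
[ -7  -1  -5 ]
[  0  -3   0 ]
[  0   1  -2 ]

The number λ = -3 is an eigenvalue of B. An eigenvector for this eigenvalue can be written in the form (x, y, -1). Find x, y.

1, 1

We need (B + 3I)v = 0.
B + 3I = [[-4, -1, -5], [0, 0, 0], [0, 1, 1]].
Row 1: (-4)·x + (-1)·y + (-5)·-1 = 0
Row 2: (0)·x + (0)·y + (0)·-1 = 0
Row 3: (0)·x + (1)·y + (1)·-1 = 0
Solving gives x = 1, y = 1.
Check: B·(1, 1, -1) = (-3, -3, 3) = -3·(1, 1, -1).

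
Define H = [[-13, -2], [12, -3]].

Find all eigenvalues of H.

det(H - rI) = (-13 - r)(-3 - r) - (-2)·(12) = r^2 + 16r + 63.
This factors as (r + 9)·(r + 7) = 0.
Eigenvalues: -9, -7.

-9, -7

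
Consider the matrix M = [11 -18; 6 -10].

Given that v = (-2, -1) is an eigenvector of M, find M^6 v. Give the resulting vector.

First find the eigenvalue: Mv = (-4, -2) = 2·(-2, -1), so λ = 2.
Then M^6 v = λ^6·v = 2^6·(-2, -1) = 64·(-2, -1) = (-128, -64).

(-128, -64)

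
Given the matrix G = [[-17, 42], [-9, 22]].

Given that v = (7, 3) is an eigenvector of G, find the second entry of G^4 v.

First find the eigenvalue: Gv = (7, 3) = 1·(7, 3), so λ = 1.
Then G^4 v = λ^4·v = 1^4·(7, 3) = 1·(7, 3) = (7, 3).

3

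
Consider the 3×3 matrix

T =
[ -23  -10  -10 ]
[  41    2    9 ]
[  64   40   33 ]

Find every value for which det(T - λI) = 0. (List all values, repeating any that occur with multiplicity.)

Compute the characteristic polynomial p(λ) = det(λI - T).
Expanding along the first row, p(λ) = λ^3 - 12λ^2 - 49λ + 588.
Try λ = -7: p(-7) = 0, so -7 is a root.
Dividing by (λ + 7) leaves λ^2 - 19λ + 84.
The quadratic factors as (λ - 7)·(λ - 12).
Eigenvalues: -7, 7, 12.

-7, 7, 12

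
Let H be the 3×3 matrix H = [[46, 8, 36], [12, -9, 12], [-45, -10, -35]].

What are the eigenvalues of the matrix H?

Set up det(μI - H) = 0.
Expanding along the first row, p(μ) = μ^3 - 2μ^2 - 65μ - 150.
Rational-root test: μ = -5 gives p(-5) = 0.
Dividing by (μ + 5) leaves μ^2 - 7μ - 30.
The quadratic factors as (μ + 3)·(μ - 10).
Eigenvalues: -5, -3, 10.

-5, -3, 10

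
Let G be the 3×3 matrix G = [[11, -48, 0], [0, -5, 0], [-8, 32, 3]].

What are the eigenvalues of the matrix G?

-5, 3, 11

Compute the characteristic polynomial p(r) = det(rI - G).
Expanding along the first row, p(r) = r^3 - 9r^2 - 37r + 165.
Try r = 3: p(3) = 0, so 3 is a root.
Factor out (r - 3): p(r) = (r - 3)·(r^2 - 6r - 55).
The quadratic factors as (r + 5)·(r - 11).
Eigenvalues: -5, 3, 11.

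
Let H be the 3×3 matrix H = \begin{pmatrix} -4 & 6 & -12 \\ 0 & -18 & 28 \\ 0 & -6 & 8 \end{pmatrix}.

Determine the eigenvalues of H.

Compute the characteristic polynomial p(lambda) = det(lambda·I - H).
Cofactor expansion gives p(lambda) = lambda^3 + 14·lambda^2 + 64·lambda + 96.
Try lambda = -4: p(-4) = 0, so -4 is a root.
Factor out (lambda + 4): p(lambda) = (lambda + 4)·(lambda^2 + 10·lambda + 24).
The quadratic factors as (lambda + 6)·(lambda + 4).
Eigenvalues: -6, -4, -4.

-6, -4, -4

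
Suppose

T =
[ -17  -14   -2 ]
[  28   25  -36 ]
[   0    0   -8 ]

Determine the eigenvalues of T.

Set up det(λI - T) = 0.
Expanding the 3×3 determinant: p(λ) = λ^3 - 97λ - 264.
Rational-root test: λ = -8 gives p(-8) = 0.
Dividing by (λ + 8) leaves λ^2 - 8λ - 33.
The quadratic factors as (λ + 3)·(λ - 11).
Eigenvalues: -8, -3, 11.

-8, -3, 11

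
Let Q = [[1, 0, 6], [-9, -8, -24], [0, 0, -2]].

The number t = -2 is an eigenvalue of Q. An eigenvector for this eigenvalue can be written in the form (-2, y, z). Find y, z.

-1, 1

We need (Q + 2I)v = 0.
Q + 2I = [[3, 0, 6], [-9, -6, -24], [0, 0, 0]].
Row 1: (3)·-2 + (0)·y + (6)·z = 0
Row 2: (-9)·-2 + (-6)·y + (-24)·z = 0
Row 3: (0)·-2 + (0)·y + (0)·z = 0
Solving gives y = -1, z = 1.
Check: Q·(-2, -1, 1) = (4, 2, -2) = -2·(-2, -1, 1).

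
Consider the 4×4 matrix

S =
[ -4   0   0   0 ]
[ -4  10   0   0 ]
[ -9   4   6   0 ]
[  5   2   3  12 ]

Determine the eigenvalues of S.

S is lower triangular, so its eigenvalues are the diagonal entries.
Diagonal: -4, 10, 6, 12.

-4, 6, 10, 12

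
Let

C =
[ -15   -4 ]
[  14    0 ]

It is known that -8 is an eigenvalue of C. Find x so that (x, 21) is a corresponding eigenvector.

We need (C + 8I)v = 0.
C + 8I = [[-7, -4], [14, 8]].
Row 1: (-7)·x + (-4)·21 = 0
Row 2: (14)·x + (8)·21 = 0
Solving gives x = -12.
Check: C·(-12, 21) = (96, -168) = -8·(-12, 21).

-12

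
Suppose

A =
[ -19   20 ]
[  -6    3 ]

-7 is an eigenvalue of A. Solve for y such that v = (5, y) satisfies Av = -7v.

3

We need (A + 7I)v = 0.
A + 7I = [[-12, 20], [-6, 10]].
Row 1: (-12)·5 + (20)·y = 0
Row 2: (-6)·5 + (10)·y = 0
Solving gives y = 3.
Check: A·(5, 3) = (-35, -21) = -7·(5, 3).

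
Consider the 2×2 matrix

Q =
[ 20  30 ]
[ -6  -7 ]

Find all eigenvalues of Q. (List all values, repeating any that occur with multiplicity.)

5, 8

det(Q - μI) = (20 - μ)(-7 - μ) - (30)·(-6) = μ^2 - 13μ + 40.
This factors as (μ - 5)·(μ - 8) = 0.
Eigenvalues: 5, 8.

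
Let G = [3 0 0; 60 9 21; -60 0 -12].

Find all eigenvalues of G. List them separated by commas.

-12, 3, 9

Set up det(lambda·I - G) = 0.
Cofactor expansion gives p(lambda) = lambda^3 - 117·lambda + 324.
Rational-root test: lambda = 9 gives p(9) = 0.
Dividing by (lambda - 9) leaves lambda^2 + 9·lambda - 36.
The quadratic factors as (lambda + 12)·(lambda - 3).
Eigenvalues: -12, 3, 9.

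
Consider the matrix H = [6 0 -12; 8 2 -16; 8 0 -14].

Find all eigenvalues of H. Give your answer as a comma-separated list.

Compute the characteristic polynomial p(s) = det(sI - H).
Cofactor expansion gives p(s) = s^3 + 6s^2 - 4s - 24.
Try s = -2: p(-2) = 0, so -2 is a root.
Dividing by (s + 2) leaves s^2 + 4s - 12.
The quadratic factors as (s + 6)·(s - 2).
Eigenvalues: -6, -2, 2.

-6, -2, 2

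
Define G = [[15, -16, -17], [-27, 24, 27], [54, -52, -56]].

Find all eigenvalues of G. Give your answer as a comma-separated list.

Set up det(μI - G) = 0.
Expanding along the first row, p(μ) = μ^3 + 17μ^2 + 66μ + 72.
Since p(-2) = 0, μ = -2 is a root.
Factor out (μ + 2): p(μ) = (μ + 2)·(μ^2 + 15μ + 36).
The quadratic factors as (μ + 12)·(μ + 3).
Eigenvalues: -12, -3, -2.

-12, -3, -2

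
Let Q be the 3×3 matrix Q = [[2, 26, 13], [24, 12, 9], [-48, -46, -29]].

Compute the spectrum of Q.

Set up det(λI - Q) = 0.
Cofactor expansion gives p(λ) = λ^3 + 15λ^2 + 32λ - 132.
Try λ = -6: p(-6) = 0, so -6 is a root.
Dividing by (λ + 6) leaves λ^2 + 9λ - 22.
The quadratic factors as (λ + 11)·(λ - 2).
Eigenvalues: -11, -6, 2.

-11, -6, 2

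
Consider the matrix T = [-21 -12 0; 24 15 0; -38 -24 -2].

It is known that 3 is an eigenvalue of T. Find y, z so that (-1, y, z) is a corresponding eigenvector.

We need (T - 3I)v = 0.
T - 3I = [[-24, -12, 0], [24, 12, 0], [-38, -24, -5]].
Row 1: (-24)·-1 + (-12)·y + (0)·z = 0
Row 2: (24)·-1 + (12)·y + (0)·z = 0
Row 3: (-38)·-1 + (-24)·y + (-5)·z = 0
Solving gives y = 2, z = -2.
Check: T·(-1, 2, -2) = (-3, 6, -6) = 3·(-1, 2, -2).

2, -2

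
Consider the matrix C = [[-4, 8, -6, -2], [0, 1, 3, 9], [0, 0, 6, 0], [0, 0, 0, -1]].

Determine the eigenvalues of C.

C is upper triangular, so its eigenvalues are the diagonal entries.
Diagonal: -4, 1, 6, -1.

-4, -1, 1, 6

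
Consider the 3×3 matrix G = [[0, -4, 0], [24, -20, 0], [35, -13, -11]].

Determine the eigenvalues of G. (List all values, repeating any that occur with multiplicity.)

-12, -11, -8

The characteristic polynomial is p(r) = det(rI - G).
Cofactor expansion gives p(r) = r^3 + 31r^2 + 316r + 1056.
Since p(-8) = 0, r = -8 is a root.
Dividing by (r + 8) leaves r^2 + 23r + 132.
The quadratic factors as (r + 12)·(r + 11).
Eigenvalues: -12, -11, -8.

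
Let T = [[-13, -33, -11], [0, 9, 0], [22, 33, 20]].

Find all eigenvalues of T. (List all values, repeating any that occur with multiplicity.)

-2, 9, 9

Compute the characteristic polynomial p(λ) = det(λI - T).
Expanding the 3×3 determinant: p(λ) = λ^3 - 16λ^2 + 45λ + 162.
Rational-root test: λ = 9 gives p(9) = 0.
Dividing by (λ - 9) leaves λ^2 - 7λ - 18.
The quadratic factors as (λ + 2)·(λ - 9).
Eigenvalues: -2, 9, 9.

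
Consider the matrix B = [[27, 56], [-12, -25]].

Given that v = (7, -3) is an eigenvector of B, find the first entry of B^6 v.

First find the eigenvalue: Bv = (21, -9) = 3·(7, -3), so λ = 3.
Then B^6 v = λ^6·v = 3^6·(7, -3) = 729·(7, -3) = (5103, -2187).

5103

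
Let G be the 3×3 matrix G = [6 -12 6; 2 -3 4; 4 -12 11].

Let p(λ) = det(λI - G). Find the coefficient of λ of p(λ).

63

p(λ) = λ^3 - 14λ^2 + 63λ - 90.
The coefficient of λ is 63.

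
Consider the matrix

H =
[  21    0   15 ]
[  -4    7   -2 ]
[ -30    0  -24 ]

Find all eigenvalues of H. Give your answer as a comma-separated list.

The characteristic polynomial is p(lambda) = det(lambda·I - H).
Expanding along the first row, p(lambda) = lambda^3 - 4·lambda^2 - 75·lambda + 378.
Rational-root test: lambda = 6 gives p(6) = 0.
Factor out (lambda - 6): p(lambda) = (lambda - 6)·(lambda^2 + 2·lambda - 63).
The quadratic factors as (lambda + 9)·(lambda - 7).
Eigenvalues: -9, 6, 7.

-9, 6, 7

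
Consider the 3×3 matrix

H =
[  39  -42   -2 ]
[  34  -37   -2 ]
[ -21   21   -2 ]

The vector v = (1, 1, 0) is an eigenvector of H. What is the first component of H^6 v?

First find the eigenvalue: Hv = (-3, -3, 0) = -3·(1, 1, 0), so λ = -3.
Then H^6 v = λ^6·v = (-3)^6·(1, 1, 0) = 729·(1, 1, 0) = (729, 729, 0).

729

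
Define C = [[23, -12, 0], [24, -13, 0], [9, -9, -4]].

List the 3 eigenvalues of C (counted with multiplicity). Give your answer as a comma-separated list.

Set up det(μI - C) = 0.
Expanding along the first row, p(μ) = μ^3 - 6μ^2 - 51μ - 44.
Try μ = -4: p(-4) = 0, so -4 is a root.
Factor out (μ + 4): p(μ) = (μ + 4)·(μ^2 - 10μ - 11).
The quadratic factors as (μ + 1)·(μ - 11).
Eigenvalues: -4, -1, 11.

-4, -1, 11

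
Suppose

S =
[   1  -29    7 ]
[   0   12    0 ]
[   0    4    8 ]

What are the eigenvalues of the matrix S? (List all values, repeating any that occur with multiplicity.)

1, 8, 12

Compute the characteristic polynomial p(μ) = det(μI - S).
Expanding along the first row, p(μ) = μ^3 - 21μ^2 + 116μ - 96.
Rational-root test: μ = 12 gives p(12) = 0.
Factor out (μ - 12): p(μ) = (μ - 12)·(μ^2 - 9μ + 8).
The quadratic factors as (μ - 1)·(μ - 8).
Eigenvalues: 1, 8, 12.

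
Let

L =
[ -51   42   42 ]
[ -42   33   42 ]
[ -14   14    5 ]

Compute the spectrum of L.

-9, -9, 5

Set up det(λI - L) = 0.
Expanding along the first row, p(λ) = λ^3 + 13λ^2 - 9λ - 405.
Rational-root test: λ = -9 gives p(-9) = 0.
Factor out (λ + 9): p(λ) = (λ + 9)·(λ^2 + 4λ - 45).
The quadratic factors as (λ + 9)·(λ - 5).
Eigenvalues: -9, -9, 5.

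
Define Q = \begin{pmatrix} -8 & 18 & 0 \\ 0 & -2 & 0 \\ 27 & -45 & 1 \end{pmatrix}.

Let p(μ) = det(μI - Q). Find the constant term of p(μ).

-16

p(μ) = μ^3 + 9μ^2 + 6μ - 16.
The constant term is -16.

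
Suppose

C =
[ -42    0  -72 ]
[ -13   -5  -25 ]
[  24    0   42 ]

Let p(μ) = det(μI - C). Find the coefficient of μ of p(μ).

-36

p(μ) = μ^3 + 5μ^2 - 36μ - 180.
The coefficient of μ is -36.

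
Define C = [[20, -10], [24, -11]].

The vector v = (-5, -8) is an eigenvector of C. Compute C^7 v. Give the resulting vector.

(-81920, -131072)

First find the eigenvalue: Cv = (-20, -32) = 4·(-5, -8), so λ = 4.
Then C^7 v = λ^7·v = 4^7·(-5, -8) = 16384·(-5, -8) = (-81920, -131072).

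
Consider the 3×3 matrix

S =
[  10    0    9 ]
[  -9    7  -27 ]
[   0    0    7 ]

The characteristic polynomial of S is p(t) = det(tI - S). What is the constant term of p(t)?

p(t) = t^3 - 24t^2 + 189t - 490.
The constant term is -490.

-490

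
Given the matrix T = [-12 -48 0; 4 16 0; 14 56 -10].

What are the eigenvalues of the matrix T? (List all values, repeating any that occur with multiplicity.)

Set up det(sI - T) = 0.
Expanding along the first row, p(s) = s^3 + 6s^2 - 40s.
Try s = 4: p(4) = 0, so 4 is a root.
Dividing by (s - 4) leaves s^2 + 10s.
The quadratic factors as (s + 10)·s.
Eigenvalues: -10, 0, 4.

-10, 0, 4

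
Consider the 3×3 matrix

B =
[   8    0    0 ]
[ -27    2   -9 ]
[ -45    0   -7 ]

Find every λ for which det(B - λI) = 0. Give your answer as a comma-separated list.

-7, 2, 8

The characteristic polynomial is p(r) = det(rI - B).
Expanding the 3×3 determinant: p(r) = r^3 - 3r^2 - 54r + 112.
Since p(2) = 0, r = 2 is a root.
Factor out (r - 2): p(r) = (r - 2)·(r^2 - r - 56).
The quadratic factors as (r + 7)·(r - 8).
Eigenvalues: -7, 2, 8.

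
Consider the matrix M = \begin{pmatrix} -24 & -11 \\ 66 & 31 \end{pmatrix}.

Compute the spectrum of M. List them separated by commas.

-2, 9

det(M - λI) = (-24 - λ)(31 - λ) - (-11)·(66) = λ^2 - 7λ - 18.
This factors as (λ + 2)·(λ - 9) = 0.
Eigenvalues: -2, 9.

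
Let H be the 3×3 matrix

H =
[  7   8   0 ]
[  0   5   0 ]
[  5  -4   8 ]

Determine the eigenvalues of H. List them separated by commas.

The characteristic polynomial is p(r) = det(rI - H).
Cofactor expansion gives p(r) = r^3 - 20r^2 + 131r - 280.
Rational-root test: r = 7 gives p(7) = 0.
Dividing by (r - 7) leaves r^2 - 13r + 40.
The quadratic factors as (r - 5)·(r - 8).
Eigenvalues: 5, 7, 8.

5, 7, 8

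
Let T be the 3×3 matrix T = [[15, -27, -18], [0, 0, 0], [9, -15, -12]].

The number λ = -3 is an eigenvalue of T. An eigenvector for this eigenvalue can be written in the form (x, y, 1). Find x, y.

1, 0

We need (T + 3I)v = 0.
T + 3I = [[18, -27, -18], [0, 3, 0], [9, -15, -9]].
Row 1: (18)·x + (-27)·y + (-18)·1 = 0
Row 2: (0)·x + (3)·y + (0)·1 = 0
Row 3: (9)·x + (-15)·y + (-9)·1 = 0
Solving gives x = 1, y = 0.
Check: T·(1, 0, 1) = (-3, 0, -3) = -3·(1, 0, 1).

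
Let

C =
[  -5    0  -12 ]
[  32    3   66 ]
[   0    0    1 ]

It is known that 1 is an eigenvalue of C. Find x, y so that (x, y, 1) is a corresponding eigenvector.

-2, -1

We need (C - 1I)v = 0.
C - 1I = [[-6, 0, -12], [32, 2, 66], [0, 0, 0]].
Row 1: (-6)·x + (0)·y + (-12)·1 = 0
Row 2: (32)·x + (2)·y + (66)·1 = 0
Row 3: (0)·x + (0)·y + (0)·1 = 0
Solving gives x = -2, y = -1.
Check: C·(-2, -1, 1) = (-2, -1, 1) = 1·(-2, -1, 1).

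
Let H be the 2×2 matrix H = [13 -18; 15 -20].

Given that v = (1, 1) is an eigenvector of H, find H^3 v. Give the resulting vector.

(-125, -125)

First find the eigenvalue: Hv = (-5, -5) = -5·(1, 1), so λ = -5.
Then H^3 v = λ^3·v = (-5)^3·(1, 1) = -125·(1, 1) = (-125, -125).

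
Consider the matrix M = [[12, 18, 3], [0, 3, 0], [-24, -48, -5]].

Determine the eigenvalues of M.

3, 3, 4

Compute the characteristic polynomial p(lambda) = det(lambda·I - M).
Expanding along the first row, p(lambda) = lambda^3 - 10·lambda^2 + 33·lambda - 36.
Since p(4) = 0, lambda = 4 is a root.
Dividing by (lambda - 4) leaves lambda^2 - 6·lambda + 9.
The quadratic factor is (lambda - 3)^2.
Eigenvalues: 3, 3, 4.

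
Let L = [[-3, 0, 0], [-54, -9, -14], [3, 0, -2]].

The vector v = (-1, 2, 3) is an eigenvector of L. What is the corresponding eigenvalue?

-3

Compute Lv: L·(-1, 2, 3) = (3, -6, -9).
Since Lv = λv, compare component 1: 3 = λ·-1, so λ = -3.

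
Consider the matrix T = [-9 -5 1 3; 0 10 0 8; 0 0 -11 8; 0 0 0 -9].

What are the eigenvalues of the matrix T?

T is upper triangular, so its eigenvalues are the diagonal entries.
Diagonal: -9, 10, -11, -9.

-11, -9, -9, 10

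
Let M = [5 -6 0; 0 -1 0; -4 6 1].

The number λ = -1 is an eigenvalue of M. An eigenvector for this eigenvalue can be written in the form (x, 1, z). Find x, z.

We need (M + 1I)v = 0.
M + 1I = [[6, -6, 0], [0, 0, 0], [-4, 6, 2]].
Row 1: (6)·x + (-6)·1 + (0)·z = 0
Row 2: (0)·x + (0)·1 + (0)·z = 0
Row 3: (-4)·x + (6)·1 + (2)·z = 0
Solving gives x = 1, z = -1.
Check: M·(1, 1, -1) = (-1, -1, 1) = -1·(1, 1, -1).

1, -1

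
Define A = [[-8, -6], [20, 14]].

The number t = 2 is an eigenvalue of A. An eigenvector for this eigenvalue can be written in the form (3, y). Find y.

We need (A - 2I)v = 0.
A - 2I = [[-10, -6], [20, 12]].
Row 1: (-10)·3 + (-6)·y = 0
Row 2: (20)·3 + (12)·y = 0
Solving gives y = -5.
Check: A·(3, -5) = (6, -10) = 2·(3, -5).

-5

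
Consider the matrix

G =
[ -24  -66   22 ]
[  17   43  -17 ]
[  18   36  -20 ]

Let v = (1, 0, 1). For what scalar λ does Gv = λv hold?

-2

Compute Gv: G·(1, 0, 1) = (-2, 0, -2).
Since Gv = λv, compare component 1: -2 = λ·1, so λ = -2.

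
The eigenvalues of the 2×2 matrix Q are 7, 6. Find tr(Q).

trace(Q) is the sum of the eigenvalues: (7) + (6) = 13.

13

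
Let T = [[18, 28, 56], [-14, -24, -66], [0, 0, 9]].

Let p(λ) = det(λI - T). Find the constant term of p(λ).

360

p(λ) = λ^3 - 3λ^2 - 94λ + 360.
The constant term is 360.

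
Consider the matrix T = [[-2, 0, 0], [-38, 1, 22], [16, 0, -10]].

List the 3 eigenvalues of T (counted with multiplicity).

-10, -2, 1

Compute the characteristic polynomial p(s) = det(sI - T).
Expanding along the first row, p(s) = s^3 + 11s^2 + 8s - 20.
Since p(-2) = 0, s = -2 is a root.
Factor out (s + 2): p(s) = (s + 2)·(s^2 + 9s - 10).
The quadratic factors as (s + 10)·(s - 1).
Eigenvalues: -10, -2, 1.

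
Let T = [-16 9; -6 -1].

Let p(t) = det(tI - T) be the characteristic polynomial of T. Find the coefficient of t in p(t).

17

The coefficient of t of det(tI - T) is −trace(T).
trace(T) = (-16) + (-1) = -17, so the coefficient is 17.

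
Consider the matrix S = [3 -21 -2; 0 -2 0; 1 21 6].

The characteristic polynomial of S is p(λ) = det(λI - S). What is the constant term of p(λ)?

p(λ) = λ^3 - 7λ^2 + 2λ + 40.
The constant term is 40.

40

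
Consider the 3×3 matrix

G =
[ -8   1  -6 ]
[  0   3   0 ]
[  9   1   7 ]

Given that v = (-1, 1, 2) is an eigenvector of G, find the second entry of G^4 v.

81

First find the eigenvalue: Gv = (-3, 3, 6) = 3·(-1, 1, 2), so λ = 3.
Then G^4 v = λ^4·v = 3^4·(-1, 1, 2) = 81·(-1, 1, 2) = (-81, 81, 162).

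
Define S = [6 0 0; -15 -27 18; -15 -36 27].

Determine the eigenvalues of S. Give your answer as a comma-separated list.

The characteristic polynomial is p(μ) = det(μI - S).
Expanding along the first row, p(μ) = μ^3 - 6μ^2 - 81μ + 486.
Since p(6) = 0, μ = 6 is a root.
Factor out (μ - 6): p(μ) = (μ - 6)·(μ^2 - 81).
The quadratic factors as (μ + 9)·(μ - 9).
Eigenvalues: -9, 6, 9.

-9, 6, 9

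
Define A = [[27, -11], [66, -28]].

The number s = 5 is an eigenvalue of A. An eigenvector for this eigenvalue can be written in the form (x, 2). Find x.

We need (A - 5I)v = 0.
A - 5I = [[22, -11], [66, -33]].
Row 1: (22)·x + (-11)·2 = 0
Row 2: (66)·x + (-33)·2 = 0
Solving gives x = 1.
Check: A·(1, 2) = (5, 10) = 5·(1, 2).

1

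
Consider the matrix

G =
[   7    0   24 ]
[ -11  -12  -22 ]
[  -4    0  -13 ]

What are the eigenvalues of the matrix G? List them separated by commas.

-12, -5, -1

The characteristic polynomial is p(s) = det(sI - G).
Expanding along the first row, p(s) = s^3 + 18s^2 + 77s + 60.
Try s = -1: p(-1) = 0, so -1 is a root.
Factor out (s + 1): p(s) = (s + 1)·(s^2 + 17s + 60).
The quadratic factors as (s + 12)·(s + 5).
Eigenvalues: -12, -5, -1.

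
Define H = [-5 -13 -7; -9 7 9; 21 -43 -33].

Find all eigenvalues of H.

Set up det(sI - H) = 0.
Expanding the 3×3 determinant: p(s) = s^3 + 31s^2 + 316s + 1056.
Rational-root test: s = -8 gives p(-8) = 0.
Dividing by (s + 8) leaves s^2 + 23s + 132.
The quadratic factors as (s + 12)·(s + 11).
Eigenvalues: -12, -11, -8.

-12, -11, -8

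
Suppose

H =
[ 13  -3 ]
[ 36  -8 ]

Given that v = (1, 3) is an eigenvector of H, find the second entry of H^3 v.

First find the eigenvalue: Hv = (4, 12) = 4·(1, 3), so λ = 4.
Then H^3 v = λ^3·v = 4^3·(1, 3) = 64·(1, 3) = (64, 192).

192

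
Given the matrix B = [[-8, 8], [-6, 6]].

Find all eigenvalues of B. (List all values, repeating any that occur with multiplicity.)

-2, 0

det(B - λI) = (-8 - λ)(6 - λ) - (8)·(-6) = λ^2 + 2λ.
This factors as (λ + 2)·λ = 0.
Eigenvalues: -2, 0.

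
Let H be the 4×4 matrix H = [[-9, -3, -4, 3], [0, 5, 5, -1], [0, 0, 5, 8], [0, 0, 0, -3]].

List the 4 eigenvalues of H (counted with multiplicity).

H is upper triangular, so its eigenvalues are the diagonal entries.
Diagonal: -9, 5, 5, -3.

-9, -3, 5, 5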